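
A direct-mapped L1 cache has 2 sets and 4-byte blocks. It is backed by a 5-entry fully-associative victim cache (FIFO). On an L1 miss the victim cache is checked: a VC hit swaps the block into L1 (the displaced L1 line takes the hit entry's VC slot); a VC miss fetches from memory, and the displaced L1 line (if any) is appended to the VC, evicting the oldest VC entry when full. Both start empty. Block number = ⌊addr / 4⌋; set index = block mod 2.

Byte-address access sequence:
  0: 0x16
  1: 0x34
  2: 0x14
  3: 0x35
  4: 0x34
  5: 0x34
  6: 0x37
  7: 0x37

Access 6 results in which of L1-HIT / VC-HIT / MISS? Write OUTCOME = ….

OUTCOME = L1-HIT

0: 0x16 (blk 5, set 1) → MISS  vc=[]
1: 0x34 (blk 13, set 1) → MISS  vc=[5]
2: 0x14 (blk 5, set 1) → VC-HIT  vc=[13]
3: 0x35 (blk 13, set 1) → VC-HIT  vc=[5]
4: 0x34 (blk 13, set 1) → L1-HIT  vc=[5]
5: 0x34 (blk 13, set 1) → L1-HIT  vc=[5]
6: 0x37 (blk 13, set 1) → L1-HIT  vc=[5]
7: 0x37 (blk 13, set 1) → L1-HIT  vc=[5]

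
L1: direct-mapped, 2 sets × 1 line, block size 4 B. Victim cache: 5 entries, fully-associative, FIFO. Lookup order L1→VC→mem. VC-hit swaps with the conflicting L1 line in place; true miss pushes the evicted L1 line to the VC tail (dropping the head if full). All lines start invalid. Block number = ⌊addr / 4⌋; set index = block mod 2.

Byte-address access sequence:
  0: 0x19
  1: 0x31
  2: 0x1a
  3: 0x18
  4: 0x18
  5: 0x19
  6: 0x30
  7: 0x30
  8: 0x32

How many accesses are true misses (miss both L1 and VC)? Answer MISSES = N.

MISSES = 2

  [0] addr=0x19 blk=6 s=0: MISS | VC []
  [1] addr=0x31 blk=12 s=0: MISS | VC [6]
  [2] addr=0x1a blk=6 s=0: VC-HIT | VC [12]
  [3] addr=0x18 blk=6 s=0: L1-HIT | VC [12]
  [4] addr=0x18 blk=6 s=0: L1-HIT | VC [12]
  [5] addr=0x19 blk=6 s=0: L1-HIT | VC [12]
  [6] addr=0x30 blk=12 s=0: VC-HIT | VC [6]
  [7] addr=0x30 blk=12 s=0: L1-HIT | VC [6]
  [8] addr=0x32 blk=12 s=0: L1-HIT | VC [6]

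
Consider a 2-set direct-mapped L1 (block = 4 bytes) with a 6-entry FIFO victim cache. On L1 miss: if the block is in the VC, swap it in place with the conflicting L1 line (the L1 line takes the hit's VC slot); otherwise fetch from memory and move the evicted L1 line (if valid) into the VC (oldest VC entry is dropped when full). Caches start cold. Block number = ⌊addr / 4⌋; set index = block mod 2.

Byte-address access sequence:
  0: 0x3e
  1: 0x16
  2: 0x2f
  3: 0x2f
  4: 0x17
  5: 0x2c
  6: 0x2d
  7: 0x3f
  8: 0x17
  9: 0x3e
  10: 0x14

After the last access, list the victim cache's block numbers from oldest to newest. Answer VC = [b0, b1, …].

VC = [11, 15]

#0 0x3e→b15/s1 MISS; vc=[]
#1 0x16→b5/s1 MISS; vc=[15]
#2 0x2f→b11/s1 MISS; vc=[15,5]
#3 0x2f→b11/s1 L1-HIT; vc=[15,5]
#4 0x17→b5/s1 VC-HIT; vc=[15,11]
#5 0x2c→b11/s1 VC-HIT; vc=[15,5]
#6 0x2d→b11/s1 L1-HIT; vc=[15,5]
#7 0x3f→b15/s1 VC-HIT; vc=[11,5]
#8 0x17→b5/s1 VC-HIT; vc=[11,15]
#9 0x3e→b15/s1 VC-HIT; vc=[11,5]
#10 0x14→b5/s1 VC-HIT; vc=[11,15]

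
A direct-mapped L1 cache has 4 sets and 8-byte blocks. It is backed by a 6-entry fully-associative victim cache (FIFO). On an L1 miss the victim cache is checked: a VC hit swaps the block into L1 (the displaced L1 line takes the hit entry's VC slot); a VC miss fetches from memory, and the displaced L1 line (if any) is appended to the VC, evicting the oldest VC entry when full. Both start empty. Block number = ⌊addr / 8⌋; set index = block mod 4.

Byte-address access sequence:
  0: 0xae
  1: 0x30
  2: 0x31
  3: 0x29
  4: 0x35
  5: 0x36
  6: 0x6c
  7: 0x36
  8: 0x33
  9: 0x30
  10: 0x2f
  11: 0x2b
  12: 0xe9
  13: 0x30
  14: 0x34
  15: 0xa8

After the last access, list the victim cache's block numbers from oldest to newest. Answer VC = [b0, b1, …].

VC = [29, 13, 5]

  [0] addr=0xae blk=21 s=1: MISS | VC []
  [1] addr=0x30 blk=6 s=2: MISS | VC []
  [2] addr=0x31 blk=6 s=2: L1-HIT | VC []
  [3] addr=0x29 blk=5 s=1: MISS | VC [21]
  [4] addr=0x35 blk=6 s=2: L1-HIT | VC [21]
  [5] addr=0x36 blk=6 s=2: L1-HIT | VC [21]
  [6] addr=0x6c blk=13 s=1: MISS | VC [21, 5]
  [7] addr=0x36 blk=6 s=2: L1-HIT | VC [21, 5]
  [8] addr=0x33 blk=6 s=2: L1-HIT | VC [21, 5]
  [9] addr=0x30 blk=6 s=2: L1-HIT | VC [21, 5]
  [10] addr=0x2f blk=5 s=1: VC-HIT | VC [21, 13]
  [11] addr=0x2b blk=5 s=1: L1-HIT | VC [21, 13]
  [12] addr=0xe9 blk=29 s=1: MISS | VC [21, 13, 5]
  [13] addr=0x30 blk=6 s=2: L1-HIT | VC [21, 13, 5]
  [14] addr=0x34 blk=6 s=2: L1-HIT | VC [21, 13, 5]
  [15] addr=0xa8 blk=21 s=1: VC-HIT | VC [29, 13, 5]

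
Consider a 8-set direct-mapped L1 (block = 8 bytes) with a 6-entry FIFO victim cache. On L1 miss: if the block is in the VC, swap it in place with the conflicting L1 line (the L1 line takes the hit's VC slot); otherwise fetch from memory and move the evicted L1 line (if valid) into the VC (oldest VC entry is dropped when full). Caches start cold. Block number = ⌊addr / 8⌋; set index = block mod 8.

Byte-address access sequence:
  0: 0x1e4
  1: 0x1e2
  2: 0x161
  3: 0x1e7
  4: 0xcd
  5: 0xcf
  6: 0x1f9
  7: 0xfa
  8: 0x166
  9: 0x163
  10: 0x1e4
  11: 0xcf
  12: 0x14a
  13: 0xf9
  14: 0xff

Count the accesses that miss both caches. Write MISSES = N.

MISSES = 6

  [0] addr=0x1e4 blk=60 s=4: MISS | VC []
  [1] addr=0x1e2 blk=60 s=4: L1-HIT | VC []
  [2] addr=0x161 blk=44 s=4: MISS | VC [60]
  [3] addr=0x1e7 blk=60 s=4: VC-HIT | VC [44]
  [4] addr=0xcd blk=25 s=1: MISS | VC [44]
  [5] addr=0xcf blk=25 s=1: L1-HIT | VC [44]
  [6] addr=0x1f9 blk=63 s=7: MISS | VC [44]
  [7] addr=0xfa blk=31 s=7: MISS | VC [44, 63]
  [8] addr=0x166 blk=44 s=4: VC-HIT | VC [60, 63]
  [9] addr=0x163 blk=44 s=4: L1-HIT | VC [60, 63]
  [10] addr=0x1e4 blk=60 s=4: VC-HIT | VC [44, 63]
  [11] addr=0xcf blk=25 s=1: L1-HIT | VC [44, 63]
  [12] addr=0x14a blk=41 s=1: MISS | VC [44, 63, 25]
  [13] addr=0xf9 blk=31 s=7: L1-HIT | VC [44, 63, 25]
  [14] addr=0xff blk=31 s=7: L1-HIT | VC [44, 63, 25]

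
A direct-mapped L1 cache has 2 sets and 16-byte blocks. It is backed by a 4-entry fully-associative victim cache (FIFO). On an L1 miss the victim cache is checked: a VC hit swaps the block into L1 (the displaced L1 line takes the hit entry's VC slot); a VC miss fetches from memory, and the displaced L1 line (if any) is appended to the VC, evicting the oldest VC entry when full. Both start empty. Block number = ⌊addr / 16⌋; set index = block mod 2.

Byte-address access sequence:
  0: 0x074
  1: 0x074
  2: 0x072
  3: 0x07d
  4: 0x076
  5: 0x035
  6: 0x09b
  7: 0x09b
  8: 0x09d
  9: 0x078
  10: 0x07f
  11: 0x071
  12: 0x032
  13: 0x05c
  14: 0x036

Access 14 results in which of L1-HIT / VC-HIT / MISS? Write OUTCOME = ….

#0 0x74→b7/s1 MISS; vc=[]
#1 0x74→b7/s1 L1-HIT; vc=[]
#2 0x72→b7/s1 L1-HIT; vc=[]
#3 0x7d→b7/s1 L1-HIT; vc=[]
#4 0x76→b7/s1 L1-HIT; vc=[]
#5 0x35→b3/s1 MISS; vc=[7]
#6 0x9b→b9/s1 MISS; vc=[7,3]
#7 0x9b→b9/s1 L1-HIT; vc=[7,3]
#8 0x9d→b9/s1 L1-HIT; vc=[7,3]
#9 0x78→b7/s1 VC-HIT; vc=[9,3]
#10 0x7f→b7/s1 L1-HIT; vc=[9,3]
#11 0x71→b7/s1 L1-HIT; vc=[9,3]
#12 0x32→b3/s1 VC-HIT; vc=[9,7]
#13 0x5c→b5/s1 MISS; vc=[9,7,3]
#14 0x36→b3/s1 VC-HIT; vc=[9,7,5]

OUTCOME = VC-HIT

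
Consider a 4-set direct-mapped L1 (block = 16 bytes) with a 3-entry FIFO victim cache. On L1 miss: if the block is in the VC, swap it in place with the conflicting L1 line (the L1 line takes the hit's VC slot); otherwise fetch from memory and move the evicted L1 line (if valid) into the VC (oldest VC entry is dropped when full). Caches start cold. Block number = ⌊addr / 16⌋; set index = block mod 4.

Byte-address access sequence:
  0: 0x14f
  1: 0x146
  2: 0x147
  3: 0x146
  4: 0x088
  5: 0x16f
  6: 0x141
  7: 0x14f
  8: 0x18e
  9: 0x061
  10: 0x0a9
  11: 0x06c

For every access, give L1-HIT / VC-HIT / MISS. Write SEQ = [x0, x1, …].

#0 0x14f→b20/s0 MISS; vc=[]
#1 0x146→b20/s0 L1-HIT; vc=[]
#2 0x147→b20/s0 L1-HIT; vc=[]
#3 0x146→b20/s0 L1-HIT; vc=[]
#4 0x88→b8/s0 MISS; vc=[20]
#5 0x16f→b22/s2 MISS; vc=[20]
#6 0x141→b20/s0 VC-HIT; vc=[8]
#7 0x14f→b20/s0 L1-HIT; vc=[8]
#8 0x18e→b24/s0 MISS; vc=[8,20]
#9 0x61→b6/s2 MISS; vc=[8,20,22]
#10 0xa9→b10/s2 MISS; vc=[20,22,6]
#11 0x6c→b6/s2 VC-HIT; vc=[20,22,10]

SEQ = [MISS, L1-HIT, L1-HIT, L1-HIT, MISS, MISS, VC-HIT, L1-HIT, MISS, MISS, MISS, VC-HIT]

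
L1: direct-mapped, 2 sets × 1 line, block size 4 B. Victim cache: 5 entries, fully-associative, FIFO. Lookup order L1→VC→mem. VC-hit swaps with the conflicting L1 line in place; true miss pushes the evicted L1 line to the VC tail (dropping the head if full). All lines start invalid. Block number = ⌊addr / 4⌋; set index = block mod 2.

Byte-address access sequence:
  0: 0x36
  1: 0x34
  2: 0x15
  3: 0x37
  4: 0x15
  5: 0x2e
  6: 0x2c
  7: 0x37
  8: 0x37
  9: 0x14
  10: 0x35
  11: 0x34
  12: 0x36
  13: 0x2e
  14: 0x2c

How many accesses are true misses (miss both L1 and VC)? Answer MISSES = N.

MISSES = 3

  [0] addr=0x36 blk=13 s=1: MISS | VC []
  [1] addr=0x34 blk=13 s=1: L1-HIT | VC []
  [2] addr=0x15 blk=5 s=1: MISS | VC [13]
  [3] addr=0x37 blk=13 s=1: VC-HIT | VC [5]
  [4] addr=0x15 blk=5 s=1: VC-HIT | VC [13]
  [5] addr=0x2e blk=11 s=1: MISS | VC [13, 5]
  [6] addr=0x2c blk=11 s=1: L1-HIT | VC [13, 5]
  [7] addr=0x37 blk=13 s=1: VC-HIT | VC [11, 5]
  [8] addr=0x37 blk=13 s=1: L1-HIT | VC [11, 5]
  [9] addr=0x14 blk=5 s=1: VC-HIT | VC [11, 13]
  [10] addr=0x35 blk=13 s=1: VC-HIT | VC [11, 5]
  [11] addr=0x34 blk=13 s=1: L1-HIT | VC [11, 5]
  [12] addr=0x36 blk=13 s=1: L1-HIT | VC [11, 5]
  [13] addr=0x2e blk=11 s=1: VC-HIT | VC [13, 5]
  [14] addr=0x2c blk=11 s=1: L1-HIT | VC [13, 5]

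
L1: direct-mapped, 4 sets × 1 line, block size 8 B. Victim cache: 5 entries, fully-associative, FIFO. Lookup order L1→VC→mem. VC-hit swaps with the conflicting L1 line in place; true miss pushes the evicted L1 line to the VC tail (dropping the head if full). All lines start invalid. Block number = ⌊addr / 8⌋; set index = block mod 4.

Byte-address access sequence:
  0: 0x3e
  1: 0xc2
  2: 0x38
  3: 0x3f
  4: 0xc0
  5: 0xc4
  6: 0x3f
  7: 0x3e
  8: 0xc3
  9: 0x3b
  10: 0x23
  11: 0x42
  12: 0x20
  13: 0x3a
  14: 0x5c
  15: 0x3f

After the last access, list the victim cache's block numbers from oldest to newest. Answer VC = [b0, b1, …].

#0 0x3e→b7/s3 MISS; vc=[]
#1 0xc2→b24/s0 MISS; vc=[]
#2 0x38→b7/s3 L1-HIT; vc=[]
#3 0x3f→b7/s3 L1-HIT; vc=[]
#4 0xc0→b24/s0 L1-HIT; vc=[]
#5 0xc4→b24/s0 L1-HIT; vc=[]
#6 0x3f→b7/s3 L1-HIT; vc=[]
#7 0x3e→b7/s3 L1-HIT; vc=[]
#8 0xc3→b24/s0 L1-HIT; vc=[]
#9 0x3b→b7/s3 L1-HIT; vc=[]
#10 0x23→b4/s0 MISS; vc=[24]
#11 0x42→b8/s0 MISS; vc=[24,4]
#12 0x20→b4/s0 VC-HIT; vc=[24,8]
#13 0x3a→b7/s3 L1-HIT; vc=[24,8]
#14 0x5c→b11/s3 MISS; vc=[24,8,7]
#15 0x3f→b7/s3 VC-HIT; vc=[24,8,11]

VC = [24, 8, 11]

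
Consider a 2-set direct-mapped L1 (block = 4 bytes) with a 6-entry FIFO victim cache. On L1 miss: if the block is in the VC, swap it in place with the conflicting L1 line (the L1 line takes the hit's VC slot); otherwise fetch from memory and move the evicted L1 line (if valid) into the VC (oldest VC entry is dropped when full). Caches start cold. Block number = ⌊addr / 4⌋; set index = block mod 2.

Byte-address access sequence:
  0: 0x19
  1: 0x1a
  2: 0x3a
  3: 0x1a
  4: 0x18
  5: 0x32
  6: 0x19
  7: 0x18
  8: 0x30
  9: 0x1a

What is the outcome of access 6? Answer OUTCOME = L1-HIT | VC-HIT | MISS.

#0 0x19→b6/s0 MISS; vc=[]
#1 0x1a→b6/s0 L1-HIT; vc=[]
#2 0x3a→b14/s0 MISS; vc=[6]
#3 0x1a→b6/s0 VC-HIT; vc=[14]
#4 0x18→b6/s0 L1-HIT; vc=[14]
#5 0x32→b12/s0 MISS; vc=[14,6]
#6 0x19→b6/s0 VC-HIT; vc=[14,12]
#7 0x18→b6/s0 L1-HIT; vc=[14,12]
#8 0x30→b12/s0 VC-HIT; vc=[14,6]
#9 0x1a→b6/s0 VC-HIT; vc=[14,12]

OUTCOME = VC-HIT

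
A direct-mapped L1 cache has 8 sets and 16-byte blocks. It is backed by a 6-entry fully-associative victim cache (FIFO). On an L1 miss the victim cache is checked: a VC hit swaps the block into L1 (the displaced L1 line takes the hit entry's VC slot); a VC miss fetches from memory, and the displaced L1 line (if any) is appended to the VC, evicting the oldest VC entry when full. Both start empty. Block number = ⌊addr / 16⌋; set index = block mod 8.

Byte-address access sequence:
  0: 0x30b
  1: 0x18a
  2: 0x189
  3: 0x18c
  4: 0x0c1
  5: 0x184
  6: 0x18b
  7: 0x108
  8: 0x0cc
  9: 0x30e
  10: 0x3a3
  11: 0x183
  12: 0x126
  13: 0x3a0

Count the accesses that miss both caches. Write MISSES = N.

0: 0x30b (blk 48, set 0) → MISS  vc=[]
1: 0x18a (blk 24, set 0) → MISS  vc=[48]
2: 0x189 (blk 24, set 0) → L1-HIT  vc=[48]
3: 0x18c (blk 24, set 0) → L1-HIT  vc=[48]
4: 0xc1 (blk 12, set 4) → MISS  vc=[48]
5: 0x184 (blk 24, set 0) → L1-HIT  vc=[48]
6: 0x18b (blk 24, set 0) → L1-HIT  vc=[48]
7: 0x108 (blk 16, set 0) → MISS  vc=[48, 24]
8: 0xcc (blk 12, set 4) → L1-HIT  vc=[48, 24]
9: 0x30e (blk 48, set 0) → VC-HIT  vc=[16, 24]
10: 0x3a3 (blk 58, set 2) → MISS  vc=[16, 24]
11: 0x183 (blk 24, set 0) → VC-HIT  vc=[16, 48]
12: 0x126 (blk 18, set 2) → MISS  vc=[16, 48, 58]
13: 0x3a0 (blk 58, set 2) → VC-HIT  vc=[16, 48, 18]

MISSES = 6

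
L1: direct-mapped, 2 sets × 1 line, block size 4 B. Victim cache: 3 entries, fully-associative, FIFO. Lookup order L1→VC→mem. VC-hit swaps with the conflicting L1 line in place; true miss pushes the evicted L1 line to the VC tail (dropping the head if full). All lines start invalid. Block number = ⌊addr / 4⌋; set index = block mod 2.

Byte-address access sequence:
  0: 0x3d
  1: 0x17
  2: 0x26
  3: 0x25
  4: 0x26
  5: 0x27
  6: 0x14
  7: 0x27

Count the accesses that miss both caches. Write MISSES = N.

  [0] addr=0x3d blk=15 s=1: MISS | VC []
  [1] addr=0x17 blk=5 s=1: MISS | VC [15]
  [2] addr=0x26 blk=9 s=1: MISS | VC [15, 5]
  [3] addr=0x25 blk=9 s=1: L1-HIT | VC [15, 5]
  [4] addr=0x26 blk=9 s=1: L1-HIT | VC [15, 5]
  [5] addr=0x27 blk=9 s=1: L1-HIT | VC [15, 5]
  [6] addr=0x14 blk=5 s=1: VC-HIT | VC [15, 9]
  [7] addr=0x27 blk=9 s=1: VC-HIT | VC [15, 5]

MISSES = 3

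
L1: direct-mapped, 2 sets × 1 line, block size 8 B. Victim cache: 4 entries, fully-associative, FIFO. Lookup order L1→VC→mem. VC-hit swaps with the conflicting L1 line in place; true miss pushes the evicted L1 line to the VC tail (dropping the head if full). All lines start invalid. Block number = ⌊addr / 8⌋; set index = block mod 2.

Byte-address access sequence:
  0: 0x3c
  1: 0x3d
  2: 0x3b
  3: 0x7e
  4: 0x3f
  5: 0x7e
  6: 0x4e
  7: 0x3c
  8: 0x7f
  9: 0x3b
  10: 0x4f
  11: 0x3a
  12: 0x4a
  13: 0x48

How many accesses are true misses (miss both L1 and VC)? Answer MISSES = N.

MISSES = 3

#0 0x3c→b7/s1 MISS; vc=[]
#1 0x3d→b7/s1 L1-HIT; vc=[]
#2 0x3b→b7/s1 L1-HIT; vc=[]
#3 0x7e→b15/s1 MISS; vc=[7]
#4 0x3f→b7/s1 VC-HIT; vc=[15]
#5 0x7e→b15/s1 VC-HIT; vc=[7]
#6 0x4e→b9/s1 MISS; vc=[7,15]
#7 0x3c→b7/s1 VC-HIT; vc=[9,15]
#8 0x7f→b15/s1 VC-HIT; vc=[9,7]
#9 0x3b→b7/s1 VC-HIT; vc=[9,15]
#10 0x4f→b9/s1 VC-HIT; vc=[7,15]
#11 0x3a→b7/s1 VC-HIT; vc=[9,15]
#12 0x4a→b9/s1 VC-HIT; vc=[7,15]
#13 0x48→b9/s1 L1-HIT; vc=[7,15]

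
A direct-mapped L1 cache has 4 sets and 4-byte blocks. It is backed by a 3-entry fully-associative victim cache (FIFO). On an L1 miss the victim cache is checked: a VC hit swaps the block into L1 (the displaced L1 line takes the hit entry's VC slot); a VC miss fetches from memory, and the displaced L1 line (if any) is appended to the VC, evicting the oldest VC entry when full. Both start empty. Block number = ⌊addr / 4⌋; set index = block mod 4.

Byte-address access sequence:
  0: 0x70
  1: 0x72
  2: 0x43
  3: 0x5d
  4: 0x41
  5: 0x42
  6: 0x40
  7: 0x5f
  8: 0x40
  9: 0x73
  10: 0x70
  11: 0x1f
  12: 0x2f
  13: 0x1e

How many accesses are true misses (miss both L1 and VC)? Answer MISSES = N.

  [0] addr=0x70 blk=28 s=0: MISS | VC []
  [1] addr=0x72 blk=28 s=0: L1-HIT | VC []
  [2] addr=0x43 blk=16 s=0: MISS | VC [28]
  [3] addr=0x5d blk=23 s=3: MISS | VC [28]
  [4] addr=0x41 blk=16 s=0: L1-HIT | VC [28]
  [5] addr=0x42 blk=16 s=0: L1-HIT | VC [28]
  [6] addr=0x40 blk=16 s=0: L1-HIT | VC [28]
  [7] addr=0x5f blk=23 s=3: L1-HIT | VC [28]
  [8] addr=0x40 blk=16 s=0: L1-HIT | VC [28]
  [9] addr=0x73 blk=28 s=0: VC-HIT | VC [16]
  [10] addr=0x70 blk=28 s=0: L1-HIT | VC [16]
  [11] addr=0x1f blk=7 s=3: MISS | VC [16, 23]
  [12] addr=0x2f blk=11 s=3: MISS | VC [16, 23, 7]
  [13] addr=0x1e blk=7 s=3: VC-HIT | VC [16, 23, 11]

MISSES = 5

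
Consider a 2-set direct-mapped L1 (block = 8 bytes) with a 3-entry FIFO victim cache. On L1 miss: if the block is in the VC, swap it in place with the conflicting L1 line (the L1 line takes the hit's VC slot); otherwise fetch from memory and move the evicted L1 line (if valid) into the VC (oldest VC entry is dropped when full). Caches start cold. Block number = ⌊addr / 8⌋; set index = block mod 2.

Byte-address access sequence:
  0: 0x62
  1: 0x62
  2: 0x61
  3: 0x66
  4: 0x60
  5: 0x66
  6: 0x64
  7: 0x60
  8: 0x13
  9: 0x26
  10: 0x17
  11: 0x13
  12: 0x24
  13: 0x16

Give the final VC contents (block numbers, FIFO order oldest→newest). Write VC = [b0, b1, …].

VC = [12, 4]

  [0] addr=0x62 blk=12 s=0: MISS | VC []
  [1] addr=0x62 blk=12 s=0: L1-HIT | VC []
  [2] addr=0x61 blk=12 s=0: L1-HIT | VC []
  [3] addr=0x66 blk=12 s=0: L1-HIT | VC []
  [4] addr=0x60 blk=12 s=0: L1-HIT | VC []
  [5] addr=0x66 blk=12 s=0: L1-HIT | VC []
  [6] addr=0x64 blk=12 s=0: L1-HIT | VC []
  [7] addr=0x60 blk=12 s=0: L1-HIT | VC []
  [8] addr=0x13 blk=2 s=0: MISS | VC [12]
  [9] addr=0x26 blk=4 s=0: MISS | VC [12, 2]
  [10] addr=0x17 blk=2 s=0: VC-HIT | VC [12, 4]
  [11] addr=0x13 blk=2 s=0: L1-HIT | VC [12, 4]
  [12] addr=0x24 blk=4 s=0: VC-HIT | VC [12, 2]
  [13] addr=0x16 blk=2 s=0: VC-HIT | VC [12, 4]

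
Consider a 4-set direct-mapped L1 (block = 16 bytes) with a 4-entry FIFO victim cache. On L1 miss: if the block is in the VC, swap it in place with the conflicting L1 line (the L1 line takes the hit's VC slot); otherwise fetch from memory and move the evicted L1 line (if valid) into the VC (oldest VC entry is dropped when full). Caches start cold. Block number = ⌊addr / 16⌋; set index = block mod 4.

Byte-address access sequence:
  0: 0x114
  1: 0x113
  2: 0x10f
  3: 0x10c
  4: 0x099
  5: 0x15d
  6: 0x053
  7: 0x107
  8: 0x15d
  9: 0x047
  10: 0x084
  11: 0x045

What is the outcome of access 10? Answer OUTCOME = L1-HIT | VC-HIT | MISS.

OUTCOME = MISS

#0 0x114→b17/s1 MISS; vc=[]
#1 0x113→b17/s1 L1-HIT; vc=[]
#2 0x10f→b16/s0 MISS; vc=[]
#3 0x10c→b16/s0 L1-HIT; vc=[]
#4 0x99→b9/s1 MISS; vc=[17]
#5 0x15d→b21/s1 MISS; vc=[17,9]
#6 0x53→b5/s1 MISS; vc=[17,9,21]
#7 0x107→b16/s0 L1-HIT; vc=[17,9,21]
#8 0x15d→b21/s1 VC-HIT; vc=[17,9,5]
#9 0x47→b4/s0 MISS; vc=[17,9,5,16]
#10 0x84→b8/s0 MISS; vc=[9,5,16,4]
#11 0x45→b4/s0 VC-HIT; vc=[9,5,16,8]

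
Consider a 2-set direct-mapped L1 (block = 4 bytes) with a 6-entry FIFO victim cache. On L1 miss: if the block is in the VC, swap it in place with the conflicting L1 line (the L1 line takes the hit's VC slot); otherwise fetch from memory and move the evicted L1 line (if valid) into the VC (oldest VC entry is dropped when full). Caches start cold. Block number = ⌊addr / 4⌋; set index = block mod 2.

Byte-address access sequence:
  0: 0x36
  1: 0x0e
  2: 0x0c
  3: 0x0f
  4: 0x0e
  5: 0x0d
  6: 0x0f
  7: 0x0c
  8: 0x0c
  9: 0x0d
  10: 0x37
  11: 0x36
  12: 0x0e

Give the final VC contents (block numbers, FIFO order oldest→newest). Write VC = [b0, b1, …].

VC = [13]

#0 0x36→b13/s1 MISS; vc=[]
#1 0xe→b3/s1 MISS; vc=[13]
#2 0xc→b3/s1 L1-HIT; vc=[13]
#3 0xf→b3/s1 L1-HIT; vc=[13]
#4 0xe→b3/s1 L1-HIT; vc=[13]
#5 0xd→b3/s1 L1-HIT; vc=[13]
#6 0xf→b3/s1 L1-HIT; vc=[13]
#7 0xc→b3/s1 L1-HIT; vc=[13]
#8 0xc→b3/s1 L1-HIT; vc=[13]
#9 0xd→b3/s1 L1-HIT; vc=[13]
#10 0x37→b13/s1 VC-HIT; vc=[3]
#11 0x36→b13/s1 L1-HIT; vc=[3]
#12 0xe→b3/s1 VC-HIT; vc=[13]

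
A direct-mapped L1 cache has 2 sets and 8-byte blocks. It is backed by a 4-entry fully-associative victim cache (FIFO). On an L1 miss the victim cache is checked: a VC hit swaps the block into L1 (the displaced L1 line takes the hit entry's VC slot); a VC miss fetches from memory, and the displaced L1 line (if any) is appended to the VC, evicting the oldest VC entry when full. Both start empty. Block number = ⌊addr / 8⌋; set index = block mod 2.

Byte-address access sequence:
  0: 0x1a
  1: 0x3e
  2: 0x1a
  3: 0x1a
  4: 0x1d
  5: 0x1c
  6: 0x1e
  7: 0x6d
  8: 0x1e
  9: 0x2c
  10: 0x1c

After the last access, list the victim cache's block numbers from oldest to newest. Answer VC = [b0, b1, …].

#0 0x1a→b3/s1 MISS; vc=[]
#1 0x3e→b7/s1 MISS; vc=[3]
#2 0x1a→b3/s1 VC-HIT; vc=[7]
#3 0x1a→b3/s1 L1-HIT; vc=[7]
#4 0x1d→b3/s1 L1-HIT; vc=[7]
#5 0x1c→b3/s1 L1-HIT; vc=[7]
#6 0x1e→b3/s1 L1-HIT; vc=[7]
#7 0x6d→b13/s1 MISS; vc=[7,3]
#8 0x1e→b3/s1 VC-HIT; vc=[7,13]
#9 0x2c→b5/s1 MISS; vc=[7,13,3]
#10 0x1c→b3/s1 VC-HIT; vc=[7,13,5]

VC = [7, 13, 5]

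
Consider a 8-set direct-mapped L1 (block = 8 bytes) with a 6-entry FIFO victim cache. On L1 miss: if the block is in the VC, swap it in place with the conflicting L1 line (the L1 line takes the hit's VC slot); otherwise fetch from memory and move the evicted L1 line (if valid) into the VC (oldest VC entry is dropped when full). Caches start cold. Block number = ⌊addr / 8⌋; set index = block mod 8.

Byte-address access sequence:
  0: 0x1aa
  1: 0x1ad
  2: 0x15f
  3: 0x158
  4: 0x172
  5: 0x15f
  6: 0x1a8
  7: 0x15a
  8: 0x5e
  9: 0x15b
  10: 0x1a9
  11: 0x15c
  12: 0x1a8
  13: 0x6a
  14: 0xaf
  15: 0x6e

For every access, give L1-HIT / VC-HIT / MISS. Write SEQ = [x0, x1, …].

  [0] addr=0x1aa blk=53 s=5: MISS | VC []
  [1] addr=0x1ad blk=53 s=5: L1-HIT | VC []
  [2] addr=0x15f blk=43 s=3: MISS | VC []
  [3] addr=0x158 blk=43 s=3: L1-HIT | VC []
  [4] addr=0x172 blk=46 s=6: MISS | VC []
  [5] addr=0x15f blk=43 s=3: L1-HIT | VC []
  [6] addr=0x1a8 blk=53 s=5: L1-HIT | VC []
  [7] addr=0x15a blk=43 s=3: L1-HIT | VC []
  [8] addr=0x5e blk=11 s=3: MISS | VC [43]
  [9] addr=0x15b blk=43 s=3: VC-HIT | VC [11]
  [10] addr=0x1a9 blk=53 s=5: L1-HIT | VC [11]
  [11] addr=0x15c blk=43 s=3: L1-HIT | VC [11]
  [12] addr=0x1a8 blk=53 s=5: L1-HIT | VC [11]
  [13] addr=0x6a blk=13 s=5: MISS | VC [11, 53]
  [14] addr=0xaf blk=21 s=5: MISS | VC [11, 53, 13]
  [15] addr=0x6e blk=13 s=5: VC-HIT | VC [11, 53, 21]

SEQ = [MISS, L1-HIT, MISS, L1-HIT, MISS, L1-HIT, L1-HIT, L1-HIT, MISS, VC-HIT, L1-HIT, L1-HIT, L1-HIT, MISS, MISS, VC-HIT]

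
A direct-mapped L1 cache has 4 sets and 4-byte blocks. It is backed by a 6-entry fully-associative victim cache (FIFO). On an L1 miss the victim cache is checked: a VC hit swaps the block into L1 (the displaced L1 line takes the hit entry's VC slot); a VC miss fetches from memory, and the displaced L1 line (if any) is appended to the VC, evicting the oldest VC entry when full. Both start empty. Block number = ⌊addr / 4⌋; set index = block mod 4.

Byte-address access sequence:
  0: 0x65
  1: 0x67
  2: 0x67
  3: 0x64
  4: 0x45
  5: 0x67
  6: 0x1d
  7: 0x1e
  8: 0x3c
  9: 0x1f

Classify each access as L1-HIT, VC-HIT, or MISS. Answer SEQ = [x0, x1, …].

  [0] addr=0x65 blk=25 s=1: MISS | VC []
  [1] addr=0x67 blk=25 s=1: L1-HIT | VC []
  [2] addr=0x67 blk=25 s=1: L1-HIT | VC []
  [3] addr=0x64 blk=25 s=1: L1-HIT | VC []
  [4] addr=0x45 blk=17 s=1: MISS | VC [25]
  [5] addr=0x67 blk=25 s=1: VC-HIT | VC [17]
  [6] addr=0x1d blk=7 s=3: MISS | VC [17]
  [7] addr=0x1e blk=7 s=3: L1-HIT | VC [17]
  [8] addr=0x3c blk=15 s=3: MISS | VC [17, 7]
  [9] addr=0x1f blk=7 s=3: VC-HIT | VC [17, 15]

SEQ = [MISS, L1-HIT, L1-HIT, L1-HIT, MISS, VC-HIT, MISS, L1-HIT, MISS, VC-HIT]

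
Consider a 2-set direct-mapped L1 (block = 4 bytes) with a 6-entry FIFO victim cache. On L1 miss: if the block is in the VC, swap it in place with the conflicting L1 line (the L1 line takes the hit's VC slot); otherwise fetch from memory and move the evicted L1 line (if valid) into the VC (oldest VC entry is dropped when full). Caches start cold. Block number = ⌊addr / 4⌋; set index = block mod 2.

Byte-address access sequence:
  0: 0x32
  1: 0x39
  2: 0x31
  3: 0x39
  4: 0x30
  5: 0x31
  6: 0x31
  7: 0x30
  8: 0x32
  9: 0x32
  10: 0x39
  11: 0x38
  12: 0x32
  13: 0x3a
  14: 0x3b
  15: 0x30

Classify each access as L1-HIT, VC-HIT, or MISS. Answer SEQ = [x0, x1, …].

SEQ = [MISS, MISS, VC-HIT, VC-HIT, VC-HIT, L1-HIT, L1-HIT, L1-HIT, L1-HIT, L1-HIT, VC-HIT, L1-HIT, VC-HIT, VC-HIT, L1-HIT, VC-HIT]

#0 0x32→b12/s0 MISS; vc=[]
#1 0x39→b14/s0 MISS; vc=[12]
#2 0x31→b12/s0 VC-HIT; vc=[14]
#3 0x39→b14/s0 VC-HIT; vc=[12]
#4 0x30→b12/s0 VC-HIT; vc=[14]
#5 0x31→b12/s0 L1-HIT; vc=[14]
#6 0x31→b12/s0 L1-HIT; vc=[14]
#7 0x30→b12/s0 L1-HIT; vc=[14]
#8 0x32→b12/s0 L1-HIT; vc=[14]
#9 0x32→b12/s0 L1-HIT; vc=[14]
#10 0x39→b14/s0 VC-HIT; vc=[12]
#11 0x38→b14/s0 L1-HIT; vc=[12]
#12 0x32→b12/s0 VC-HIT; vc=[14]
#13 0x3a→b14/s0 VC-HIT; vc=[12]
#14 0x3b→b14/s0 L1-HIT; vc=[12]
#15 0x30→b12/s0 VC-HIT; vc=[14]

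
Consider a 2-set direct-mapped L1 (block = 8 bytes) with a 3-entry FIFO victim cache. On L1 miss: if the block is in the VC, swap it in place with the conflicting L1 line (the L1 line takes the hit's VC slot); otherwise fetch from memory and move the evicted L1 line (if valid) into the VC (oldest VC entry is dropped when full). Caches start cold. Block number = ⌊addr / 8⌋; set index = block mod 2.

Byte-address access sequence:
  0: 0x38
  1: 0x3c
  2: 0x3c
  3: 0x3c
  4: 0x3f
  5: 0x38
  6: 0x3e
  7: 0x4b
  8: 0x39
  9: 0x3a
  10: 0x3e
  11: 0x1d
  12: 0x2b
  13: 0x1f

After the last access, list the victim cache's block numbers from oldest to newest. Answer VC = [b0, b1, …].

#0 0x38→b7/s1 MISS; vc=[]
#1 0x3c→b7/s1 L1-HIT; vc=[]
#2 0x3c→b7/s1 L1-HIT; vc=[]
#3 0x3c→b7/s1 L1-HIT; vc=[]
#4 0x3f→b7/s1 L1-HIT; vc=[]
#5 0x38→b7/s1 L1-HIT; vc=[]
#6 0x3e→b7/s1 L1-HIT; vc=[]
#7 0x4b→b9/s1 MISS; vc=[7]
#8 0x39→b7/s1 VC-HIT; vc=[9]
#9 0x3a→b7/s1 L1-HIT; vc=[9]
#10 0x3e→b7/s1 L1-HIT; vc=[9]
#11 0x1d→b3/s1 MISS; vc=[9,7]
#12 0x2b→b5/s1 MISS; vc=[9,7,3]
#13 0x1f→b3/s1 VC-HIT; vc=[9,7,5]

VC = [9, 7, 5]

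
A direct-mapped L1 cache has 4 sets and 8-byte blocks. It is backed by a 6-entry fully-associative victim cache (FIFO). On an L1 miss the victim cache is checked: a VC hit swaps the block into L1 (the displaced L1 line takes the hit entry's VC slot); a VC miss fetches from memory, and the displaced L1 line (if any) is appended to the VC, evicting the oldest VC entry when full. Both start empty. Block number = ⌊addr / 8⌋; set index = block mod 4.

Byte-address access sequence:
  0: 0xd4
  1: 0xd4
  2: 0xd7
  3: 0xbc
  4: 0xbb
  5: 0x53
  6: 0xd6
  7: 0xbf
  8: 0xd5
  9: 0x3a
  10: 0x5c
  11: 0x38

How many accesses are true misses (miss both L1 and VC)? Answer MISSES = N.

MISSES = 5

  [0] addr=0xd4 blk=26 s=2: MISS | VC []
  [1] addr=0xd4 blk=26 s=2: L1-HIT | VC []
  [2] addr=0xd7 blk=26 s=2: L1-HIT | VC []
  [3] addr=0xbc blk=23 s=3: MISS | VC []
  [4] addr=0xbb blk=23 s=3: L1-HIT | VC []
  [5] addr=0x53 blk=10 s=2: MISS | VC [26]
  [6] addr=0xd6 blk=26 s=2: VC-HIT | VC [10]
  [7] addr=0xbf blk=23 s=3: L1-HIT | VC [10]
  [8] addr=0xd5 blk=26 s=2: L1-HIT | VC [10]
  [9] addr=0x3a blk=7 s=3: MISS | VC [10, 23]
  [10] addr=0x5c blk=11 s=3: MISS | VC [10, 23, 7]
  [11] addr=0x38 blk=7 s=3: VC-HIT | VC [10, 23, 11]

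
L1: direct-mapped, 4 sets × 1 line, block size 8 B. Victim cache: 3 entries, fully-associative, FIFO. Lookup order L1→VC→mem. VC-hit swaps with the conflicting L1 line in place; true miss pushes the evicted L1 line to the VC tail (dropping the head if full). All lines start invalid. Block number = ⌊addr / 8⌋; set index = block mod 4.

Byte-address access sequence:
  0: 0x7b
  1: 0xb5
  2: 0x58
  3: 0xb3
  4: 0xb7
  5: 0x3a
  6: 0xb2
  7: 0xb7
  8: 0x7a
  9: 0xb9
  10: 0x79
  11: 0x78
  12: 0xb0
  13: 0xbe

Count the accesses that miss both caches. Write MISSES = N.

#0 0x7b→b15/s3 MISS; vc=[]
#1 0xb5→b22/s2 MISS; vc=[]
#2 0x58→b11/s3 MISS; vc=[15]
#3 0xb3→b22/s2 L1-HIT; vc=[15]
#4 0xb7→b22/s2 L1-HIT; vc=[15]
#5 0x3a→b7/s3 MISS; vc=[15,11]
#6 0xb2→b22/s2 L1-HIT; vc=[15,11]
#7 0xb7→b22/s2 L1-HIT; vc=[15,11]
#8 0x7a→b15/s3 VC-HIT; vc=[7,11]
#9 0xb9→b23/s3 MISS; vc=[7,11,15]
#10 0x79→b15/s3 VC-HIT; vc=[7,11,23]
#11 0x78→b15/s3 L1-HIT; vc=[7,11,23]
#12 0xb0→b22/s2 L1-HIT; vc=[7,11,23]
#13 0xbe→b23/s3 VC-HIT; vc=[7,11,15]

MISSES = 5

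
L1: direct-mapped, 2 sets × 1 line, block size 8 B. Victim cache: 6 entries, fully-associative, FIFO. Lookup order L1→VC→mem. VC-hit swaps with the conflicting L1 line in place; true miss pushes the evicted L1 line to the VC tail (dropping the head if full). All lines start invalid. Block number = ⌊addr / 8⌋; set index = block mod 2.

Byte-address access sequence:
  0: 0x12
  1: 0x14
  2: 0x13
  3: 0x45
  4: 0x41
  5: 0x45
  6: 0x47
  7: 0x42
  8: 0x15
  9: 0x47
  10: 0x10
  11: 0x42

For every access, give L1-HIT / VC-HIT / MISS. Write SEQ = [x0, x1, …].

#0 0x12→b2/s0 MISS; vc=[]
#1 0x14→b2/s0 L1-HIT; vc=[]
#2 0x13→b2/s0 L1-HIT; vc=[]
#3 0x45→b8/s0 MISS; vc=[2]
#4 0x41→b8/s0 L1-HIT; vc=[2]
#5 0x45→b8/s0 L1-HIT; vc=[2]
#6 0x47→b8/s0 L1-HIT; vc=[2]
#7 0x42→b8/s0 L1-HIT; vc=[2]
#8 0x15→b2/s0 VC-HIT; vc=[8]
#9 0x47→b8/s0 VC-HIT; vc=[2]
#10 0x10→b2/s0 VC-HIT; vc=[8]
#11 0x42→b8/s0 VC-HIT; vc=[2]

SEQ = [MISS, L1-HIT, L1-HIT, MISS, L1-HIT, L1-HIT, L1-HIT, L1-HIT, VC-HIT, VC-HIT, VC-HIT, VC-HIT]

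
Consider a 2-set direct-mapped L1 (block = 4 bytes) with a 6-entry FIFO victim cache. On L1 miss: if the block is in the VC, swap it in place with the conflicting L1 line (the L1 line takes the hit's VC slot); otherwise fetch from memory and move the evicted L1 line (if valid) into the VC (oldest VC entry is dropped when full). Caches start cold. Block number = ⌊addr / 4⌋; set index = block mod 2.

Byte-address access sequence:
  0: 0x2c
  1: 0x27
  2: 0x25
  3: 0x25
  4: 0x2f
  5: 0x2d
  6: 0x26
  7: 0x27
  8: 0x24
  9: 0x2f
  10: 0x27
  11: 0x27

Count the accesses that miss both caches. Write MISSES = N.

MISSES = 2

#0 0x2c→b11/s1 MISS; vc=[]
#1 0x27→b9/s1 MISS; vc=[11]
#2 0x25→b9/s1 L1-HIT; vc=[11]
#3 0x25→b9/s1 L1-HIT; vc=[11]
#4 0x2f→b11/s1 VC-HIT; vc=[9]
#5 0x2d→b11/s1 L1-HIT; vc=[9]
#6 0x26→b9/s1 VC-HIT; vc=[11]
#7 0x27→b9/s1 L1-HIT; vc=[11]
#8 0x24→b9/s1 L1-HIT; vc=[11]
#9 0x2f→b11/s1 VC-HIT; vc=[9]
#10 0x27→b9/s1 VC-HIT; vc=[11]
#11 0x27→b9/s1 L1-HIT; vc=[11]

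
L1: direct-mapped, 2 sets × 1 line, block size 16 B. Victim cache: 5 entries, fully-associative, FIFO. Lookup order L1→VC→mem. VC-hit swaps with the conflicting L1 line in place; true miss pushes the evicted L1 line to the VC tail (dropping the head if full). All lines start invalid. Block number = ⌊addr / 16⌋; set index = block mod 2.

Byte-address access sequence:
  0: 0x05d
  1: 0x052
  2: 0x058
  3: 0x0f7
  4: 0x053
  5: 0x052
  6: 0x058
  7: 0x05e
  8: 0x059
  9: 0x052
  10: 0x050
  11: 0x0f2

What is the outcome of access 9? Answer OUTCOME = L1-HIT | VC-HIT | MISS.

OUTCOME = L1-HIT

  [0] addr=0x5d blk=5 s=1: MISS | VC []
  [1] addr=0x52 blk=5 s=1: L1-HIT | VC []
  [2] addr=0x58 blk=5 s=1: L1-HIT | VC []
  [3] addr=0xf7 blk=15 s=1: MISS | VC [5]
  [4] addr=0x53 blk=5 s=1: VC-HIT | VC [15]
  [5] addr=0x52 blk=5 s=1: L1-HIT | VC [15]
  [6] addr=0x58 blk=5 s=1: L1-HIT | VC [15]
  [7] addr=0x5e blk=5 s=1: L1-HIT | VC [15]
  [8] addr=0x59 blk=5 s=1: L1-HIT | VC [15]
  [9] addr=0x52 blk=5 s=1: L1-HIT | VC [15]
  [10] addr=0x50 blk=5 s=1: L1-HIT | VC [15]
  [11] addr=0xf2 blk=15 s=1: VC-HIT | VC [5]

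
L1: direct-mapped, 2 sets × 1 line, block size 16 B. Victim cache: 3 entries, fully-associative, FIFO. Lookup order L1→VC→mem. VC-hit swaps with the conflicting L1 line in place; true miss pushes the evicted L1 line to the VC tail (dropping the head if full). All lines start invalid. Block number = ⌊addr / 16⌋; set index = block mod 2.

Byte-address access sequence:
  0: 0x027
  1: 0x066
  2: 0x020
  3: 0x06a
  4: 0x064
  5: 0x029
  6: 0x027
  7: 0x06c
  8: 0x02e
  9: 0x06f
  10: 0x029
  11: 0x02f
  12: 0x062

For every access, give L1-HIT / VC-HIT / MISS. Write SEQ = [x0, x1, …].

SEQ = [MISS, MISS, VC-HIT, VC-HIT, L1-HIT, VC-HIT, L1-HIT, VC-HIT, VC-HIT, VC-HIT, VC-HIT, L1-HIT, VC-HIT]

  [0] addr=0x27 blk=2 s=0: MISS | VC []
  [1] addr=0x66 blk=6 s=0: MISS | VC [2]
  [2] addr=0x20 blk=2 s=0: VC-HIT | VC [6]
  [3] addr=0x6a blk=6 s=0: VC-HIT | VC [2]
  [4] addr=0x64 blk=6 s=0: L1-HIT | VC [2]
  [5] addr=0x29 blk=2 s=0: VC-HIT | VC [6]
  [6] addr=0x27 blk=2 s=0: L1-HIT | VC [6]
  [7] addr=0x6c blk=6 s=0: VC-HIT | VC [2]
  [8] addr=0x2e blk=2 s=0: VC-HIT | VC [6]
  [9] addr=0x6f blk=6 s=0: VC-HIT | VC [2]
  [10] addr=0x29 blk=2 s=0: VC-HIT | VC [6]
  [11] addr=0x2f blk=2 s=0: L1-HIT | VC [6]
  [12] addr=0x62 blk=6 s=0: VC-HIT | VC [2]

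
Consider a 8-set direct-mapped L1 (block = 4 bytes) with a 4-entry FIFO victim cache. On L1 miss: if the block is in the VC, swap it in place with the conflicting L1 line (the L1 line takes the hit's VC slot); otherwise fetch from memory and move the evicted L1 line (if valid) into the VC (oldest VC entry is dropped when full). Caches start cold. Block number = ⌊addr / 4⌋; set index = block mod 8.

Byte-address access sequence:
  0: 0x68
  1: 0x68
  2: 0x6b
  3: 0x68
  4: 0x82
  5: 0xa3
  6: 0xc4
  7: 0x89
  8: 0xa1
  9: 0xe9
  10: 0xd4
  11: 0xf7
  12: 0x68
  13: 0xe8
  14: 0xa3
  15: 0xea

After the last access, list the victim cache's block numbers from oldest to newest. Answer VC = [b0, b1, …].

#0 0x68→b26/s2 MISS; vc=[]
#1 0x68→b26/s2 L1-HIT; vc=[]
#2 0x6b→b26/s2 L1-HIT; vc=[]
#3 0x68→b26/s2 L1-HIT; vc=[]
#4 0x82→b32/s0 MISS; vc=[]
#5 0xa3→b40/s0 MISS; vc=[32]
#6 0xc4→b49/s1 MISS; vc=[32]
#7 0x89→b34/s2 MISS; vc=[32,26]
#8 0xa1→b40/s0 L1-HIT; vc=[32,26]
#9 0xe9→b58/s2 MISS; vc=[32,26,34]
#10 0xd4→b53/s5 MISS; vc=[32,26,34]
#11 0xf7→b61/s5 MISS; vc=[32,26,34,53]
#12 0x68→b26/s2 VC-HIT; vc=[32,58,34,53]
#13 0xe8→b58/s2 VC-HIT; vc=[32,26,34,53]
#14 0xa3→b40/s0 L1-HIT; vc=[32,26,34,53]
#15 0xea→b58/s2 L1-HIT; vc=[32,26,34,53]

VC = [32, 26, 34, 53]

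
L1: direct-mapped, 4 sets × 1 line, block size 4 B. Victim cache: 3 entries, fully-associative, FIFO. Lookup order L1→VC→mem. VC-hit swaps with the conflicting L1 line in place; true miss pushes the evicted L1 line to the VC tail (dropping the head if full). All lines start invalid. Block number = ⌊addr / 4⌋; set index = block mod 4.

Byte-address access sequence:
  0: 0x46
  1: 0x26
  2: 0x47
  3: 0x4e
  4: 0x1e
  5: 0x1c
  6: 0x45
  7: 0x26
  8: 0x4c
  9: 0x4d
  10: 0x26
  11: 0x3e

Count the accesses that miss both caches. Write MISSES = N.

MISSES = 5

  [0] addr=0x46 blk=17 s=1: MISS | VC []
  [1] addr=0x26 blk=9 s=1: MISS | VC [17]
  [2] addr=0x47 blk=17 s=1: VC-HIT | VC [9]
  [3] addr=0x4e blk=19 s=3: MISS | VC [9]
  [4] addr=0x1e blk=7 s=3: MISS | VC [9, 19]
  [5] addr=0x1c blk=7 s=3: L1-HIT | VC [9, 19]
  [6] addr=0x45 blk=17 s=1: L1-HIT | VC [9, 19]
  [7] addr=0x26 blk=9 s=1: VC-HIT | VC [17, 19]
  [8] addr=0x4c blk=19 s=3: VC-HIT | VC [17, 7]
  [9] addr=0x4d blk=19 s=3: L1-HIT | VC [17, 7]
  [10] addr=0x26 blk=9 s=1: L1-HIT | VC [17, 7]
  [11] addr=0x3e blk=15 s=3: MISS | VC [17, 7, 19]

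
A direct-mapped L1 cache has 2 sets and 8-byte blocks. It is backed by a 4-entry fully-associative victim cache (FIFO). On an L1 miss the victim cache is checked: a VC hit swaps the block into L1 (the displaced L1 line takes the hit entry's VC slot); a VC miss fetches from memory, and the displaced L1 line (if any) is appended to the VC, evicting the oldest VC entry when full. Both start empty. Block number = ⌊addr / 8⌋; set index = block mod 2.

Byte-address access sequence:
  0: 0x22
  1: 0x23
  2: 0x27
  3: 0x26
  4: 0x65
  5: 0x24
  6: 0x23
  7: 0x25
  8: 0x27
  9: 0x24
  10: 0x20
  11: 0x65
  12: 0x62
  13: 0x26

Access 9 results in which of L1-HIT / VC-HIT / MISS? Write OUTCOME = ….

0: 0x22 (blk 4, set 0) → MISS  vc=[]
1: 0x23 (blk 4, set 0) → L1-HIT  vc=[]
2: 0x27 (blk 4, set 0) → L1-HIT  vc=[]
3: 0x26 (blk 4, set 0) → L1-HIT  vc=[]
4: 0x65 (blk 12, set 0) → MISS  vc=[4]
5: 0x24 (blk 4, set 0) → VC-HIT  vc=[12]
6: 0x23 (blk 4, set 0) → L1-HIT  vc=[12]
7: 0x25 (blk 4, set 0) → L1-HIT  vc=[12]
8: 0x27 (blk 4, set 0) → L1-HIT  vc=[12]
9: 0x24 (blk 4, set 0) → L1-HIT  vc=[12]
10: 0x20 (blk 4, set 0) → L1-HIT  vc=[12]
11: 0x65 (blk 12, set 0) → VC-HIT  vc=[4]
12: 0x62 (blk 12, set 0) → L1-HIT  vc=[4]
13: 0x26 (blk 4, set 0) → VC-HIT  vc=[12]

OUTCOME = L1-HIT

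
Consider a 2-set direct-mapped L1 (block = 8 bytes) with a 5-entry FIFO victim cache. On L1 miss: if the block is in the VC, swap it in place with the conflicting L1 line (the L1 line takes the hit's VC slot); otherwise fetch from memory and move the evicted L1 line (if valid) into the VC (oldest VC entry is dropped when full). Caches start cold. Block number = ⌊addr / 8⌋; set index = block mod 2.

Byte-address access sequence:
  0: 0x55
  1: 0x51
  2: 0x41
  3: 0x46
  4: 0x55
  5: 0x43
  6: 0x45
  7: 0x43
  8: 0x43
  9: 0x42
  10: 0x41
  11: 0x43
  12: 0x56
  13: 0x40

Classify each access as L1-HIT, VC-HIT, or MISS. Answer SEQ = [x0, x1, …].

  [0] addr=0x55 blk=10 s=0: MISS | VC []
  [1] addr=0x51 blk=10 s=0: L1-HIT | VC []
  [2] addr=0x41 blk=8 s=0: MISS | VC [10]
  [3] addr=0x46 blk=8 s=0: L1-HIT | VC [10]
  [4] addr=0x55 blk=10 s=0: VC-HIT | VC [8]
  [5] addr=0x43 blk=8 s=0: VC-HIT | VC [10]
  [6] addr=0x45 blk=8 s=0: L1-HIT | VC [10]
  [7] addr=0x43 blk=8 s=0: L1-HIT | VC [10]
  [8] addr=0x43 blk=8 s=0: L1-HIT | VC [10]
  [9] addr=0x42 blk=8 s=0: L1-HIT | VC [10]
  [10] addr=0x41 blk=8 s=0: L1-HIT | VC [10]
  [11] addr=0x43 blk=8 s=0: L1-HIT | VC [10]
  [12] addr=0x56 blk=10 s=0: VC-HIT | VC [8]
  [13] addr=0x40 blk=8 s=0: VC-HIT | VC [10]

SEQ = [MISS, L1-HIT, MISS, L1-HIT, VC-HIT, VC-HIT, L1-HIT, L1-HIT, L1-HIT, L1-HIT, L1-HIT, L1-HIT, VC-HIT, VC-HIT]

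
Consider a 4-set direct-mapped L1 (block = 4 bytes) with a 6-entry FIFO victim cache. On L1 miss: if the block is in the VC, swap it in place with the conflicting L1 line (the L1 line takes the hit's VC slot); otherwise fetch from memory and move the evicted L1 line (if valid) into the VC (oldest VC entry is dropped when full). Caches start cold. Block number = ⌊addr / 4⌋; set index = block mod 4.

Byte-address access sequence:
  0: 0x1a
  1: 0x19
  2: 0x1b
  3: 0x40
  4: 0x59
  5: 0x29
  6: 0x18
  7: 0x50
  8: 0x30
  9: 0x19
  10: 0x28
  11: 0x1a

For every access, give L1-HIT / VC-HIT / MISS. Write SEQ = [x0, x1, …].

SEQ = [MISS, L1-HIT, L1-HIT, MISS, MISS, MISS, VC-HIT, MISS, MISS, L1-HIT, VC-HIT, VC-HIT]

#0 0x1a→b6/s2 MISS; vc=[]
#1 0x19→b6/s2 L1-HIT; vc=[]
#2 0x1b→b6/s2 L1-HIT; vc=[]
#3 0x40→b16/s0 MISS; vc=[]
#4 0x59→b22/s2 MISS; vc=[6]
#5 0x29→b10/s2 MISS; vc=[6,22]
#6 0x18→b6/s2 VC-HIT; vc=[10,22]
#7 0x50→b20/s0 MISS; vc=[10,22,16]
#8 0x30→b12/s0 MISS; vc=[10,22,16,20]
#9 0x19→b6/s2 L1-HIT; vc=[10,22,16,20]
#10 0x28→b10/s2 VC-HIT; vc=[6,22,16,20]
#11 0x1a→b6/s2 VC-HIT; vc=[10,22,16,20]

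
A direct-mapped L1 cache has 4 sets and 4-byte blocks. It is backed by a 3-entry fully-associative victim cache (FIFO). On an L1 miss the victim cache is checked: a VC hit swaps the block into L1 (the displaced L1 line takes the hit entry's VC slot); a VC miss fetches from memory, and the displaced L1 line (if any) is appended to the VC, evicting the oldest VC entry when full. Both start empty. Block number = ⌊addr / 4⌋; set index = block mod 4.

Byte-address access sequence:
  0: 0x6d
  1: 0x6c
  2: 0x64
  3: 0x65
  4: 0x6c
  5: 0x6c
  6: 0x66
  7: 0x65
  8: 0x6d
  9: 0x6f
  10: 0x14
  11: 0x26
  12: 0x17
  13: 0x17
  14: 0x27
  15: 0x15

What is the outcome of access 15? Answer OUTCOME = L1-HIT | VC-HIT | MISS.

OUTCOME = VC-HIT

  [0] addr=0x6d blk=27 s=3: MISS | VC []
  [1] addr=0x6c blk=27 s=3: L1-HIT | VC []
  [2] addr=0x64 blk=25 s=1: MISS | VC []
  [3] addr=0x65 blk=25 s=1: L1-HIT | VC []
  [4] addr=0x6c blk=27 s=3: L1-HIT | VC []
  [5] addr=0x6c blk=27 s=3: L1-HIT | VC []
  [6] addr=0x66 blk=25 s=1: L1-HIT | VC []
  [7] addr=0x65 blk=25 s=1: L1-HIT | VC []
  [8] addr=0x6d blk=27 s=3: L1-HIT | VC []
  [9] addr=0x6f blk=27 s=3: L1-HIT | VC []
  [10] addr=0x14 blk=5 s=1: MISS | VC [25]
  [11] addr=0x26 blk=9 s=1: MISS | VC [25, 5]
  [12] addr=0x17 blk=5 s=1: VC-HIT | VC [25, 9]
  [13] addr=0x17 blk=5 s=1: L1-HIT | VC [25, 9]
  [14] addr=0x27 blk=9 s=1: VC-HIT | VC [25, 5]
  [15] addr=0x15 blk=5 s=1: VC-HIT | VC [25, 9]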